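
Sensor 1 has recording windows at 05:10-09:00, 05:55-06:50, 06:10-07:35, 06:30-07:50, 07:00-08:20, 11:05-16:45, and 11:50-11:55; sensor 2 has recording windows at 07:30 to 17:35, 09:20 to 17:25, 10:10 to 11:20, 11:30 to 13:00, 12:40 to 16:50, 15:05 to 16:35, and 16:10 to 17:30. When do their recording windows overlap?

07:30–09:00, 11:05–16:45

A, merged: 05:10–09:00, 11:05–16:45.
B, merged: 07:30–17:35.
05:10–09:00 overlaps B on 07:30–09:00.
11:05–16:45 overlaps B on 11:05–16:45.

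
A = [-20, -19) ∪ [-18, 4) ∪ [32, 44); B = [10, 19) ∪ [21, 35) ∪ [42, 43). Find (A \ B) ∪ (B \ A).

A \ B = [-20, -19), [-18, 4), [35, 42), [43, 44).
B \ A = [10, 19), [21, 32).
Union of the two gives the symmetric difference.

[-20, -19) ∪ [-18, 4) ∪ [10, 19) ∪ [21, 32) ∪ [35, 42) ∪ [43, 44)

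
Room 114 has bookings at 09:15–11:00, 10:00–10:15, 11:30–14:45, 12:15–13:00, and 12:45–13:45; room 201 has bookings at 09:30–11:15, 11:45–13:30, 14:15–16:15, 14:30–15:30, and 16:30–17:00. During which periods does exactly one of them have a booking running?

09:15–09:30, 11:00–11:15, 11:30–11:45, 13:30–14:15, 14:45–16:15, 16:30–17:00

First set merges to 09:15–11:00, 11:30–14:45.
Second set merges to 09:30–11:15, 11:45–13:30, 14:15–16:15, 16:30–17:00.
A but not B: 09:15–09:30, 11:30–11:45, 13:30–14:15.
B but not A: 11:00–11:15, 14:45–16:15, 16:30–17:00.
Combining gives A △ B.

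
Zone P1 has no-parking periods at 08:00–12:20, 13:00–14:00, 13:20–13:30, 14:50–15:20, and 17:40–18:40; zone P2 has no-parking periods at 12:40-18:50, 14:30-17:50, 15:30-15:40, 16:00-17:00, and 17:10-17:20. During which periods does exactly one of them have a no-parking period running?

08:00–12:20, 12:40–13:00, 14:00–14:50, 15:20–17:40, 18:40–18:50

Merge the first list: 08:00–12:20, 13:00–14:00, 14:50–15:20, 17:40–18:40.
Merge the second list: 12:40–18:50.
A \ B = 08:00–12:20.
B \ A = 12:40–13:00, 14:00–14:50, 15:20–17:40, 18:40–18:50.
Union of the two gives the symmetric difference.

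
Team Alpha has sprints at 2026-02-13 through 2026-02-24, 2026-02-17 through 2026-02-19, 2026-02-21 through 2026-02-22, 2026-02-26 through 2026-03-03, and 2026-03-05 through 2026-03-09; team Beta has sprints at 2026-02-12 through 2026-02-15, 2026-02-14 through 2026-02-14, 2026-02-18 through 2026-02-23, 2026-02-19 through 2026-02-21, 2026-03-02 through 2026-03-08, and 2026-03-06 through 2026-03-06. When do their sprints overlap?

First set merges to 2026-02-13 through 2026-02-24, 2026-02-26 through 2026-03-03, 2026-03-05 through 2026-03-09.
Second set merges to 2026-02-12 through 2026-02-15, 2026-02-18 through 2026-02-23, 2026-03-02 through 2026-03-08.
2026-02-13 through 2026-02-24 meets the second set on 2026-02-13 through 2026-02-15, 2026-02-18 through 2026-02-23.
2026-02-26 through 2026-03-03 meets the second set on 2026-03-02 through 2026-03-03.
2026-03-05 through 2026-03-09 meets the second set on 2026-03-05 through 2026-03-08.

2026-02-13 through 2026-02-15, 2026-02-18 through 2026-02-23, 2026-03-02 through 2026-03-03, 2026-03-05 through 2026-03-08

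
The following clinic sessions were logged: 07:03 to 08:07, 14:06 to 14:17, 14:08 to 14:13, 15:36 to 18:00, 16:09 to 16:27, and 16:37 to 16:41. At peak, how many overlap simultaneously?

2

Walk the sorted start/end points keeping a running depth.
The depth first hits 2 at 14:08.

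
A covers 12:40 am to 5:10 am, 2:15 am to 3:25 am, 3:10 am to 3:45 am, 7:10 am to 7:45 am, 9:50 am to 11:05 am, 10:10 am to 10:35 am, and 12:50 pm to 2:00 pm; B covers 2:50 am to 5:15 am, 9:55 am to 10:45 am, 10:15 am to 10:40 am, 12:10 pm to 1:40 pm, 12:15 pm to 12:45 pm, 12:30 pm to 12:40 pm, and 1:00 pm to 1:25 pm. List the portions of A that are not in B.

First set merges to 12:40 am–5:10 am, 7:10 am–7:45 am, 9:50 am–11:05 am, 12:50 pm–2:00 pm.
Second set merges to 2:50 am–5:15 am, 9:55 am–10:45 am, 12:10 pm–1:40 pm.
12:40 am–5:10 am \ B = 12:40 am–2:50 am.
7:10 am–7:45 am: nothing removed.
9:50 am–11:05 am \ B = 9:50 am–9:55 am, 10:45 am–11:05 am.
12:50 pm–2:00 pm \ B = 1:40 pm–2:00 pm.

12:40 am–2:50 am, 7:10 am–7:45 am, 9:50 am–9:55 am, 10:45 am–11:05 am, 1:40 pm–2:00 pm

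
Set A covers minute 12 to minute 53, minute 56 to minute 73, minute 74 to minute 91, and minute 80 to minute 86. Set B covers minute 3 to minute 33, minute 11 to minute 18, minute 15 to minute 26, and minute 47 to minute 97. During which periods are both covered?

Merge the first list: minute 12 to minute 53, minute 56 to minute 73, minute 74 to minute 91.
Merge the second list: minute 3 to minute 33, minute 47 to minute 97.
minute 12 to minute 53 meets the second set on minute 12 to minute 33, minute 47 to minute 53.
minute 56 to minute 73 meets the second set on minute 56 to minute 73.
minute 74 to minute 91 meets the second set on minute 74 to minute 91.

minute 12 to minute 33, minute 47 to minute 53, minute 56 to minute 73, minute 74 to minute 91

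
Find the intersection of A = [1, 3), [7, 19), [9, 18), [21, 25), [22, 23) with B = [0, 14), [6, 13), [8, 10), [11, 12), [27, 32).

A, merged: [1, 3), [7, 19), [21, 25).
B, merged: [0, 14), [27, 32).
[1, 3) meets the second set on [1, 3).
[7, 19) meets the second set on [7, 14).
[21, 25): no overlap with the second set.

[1, 3) ∪ [7, 14)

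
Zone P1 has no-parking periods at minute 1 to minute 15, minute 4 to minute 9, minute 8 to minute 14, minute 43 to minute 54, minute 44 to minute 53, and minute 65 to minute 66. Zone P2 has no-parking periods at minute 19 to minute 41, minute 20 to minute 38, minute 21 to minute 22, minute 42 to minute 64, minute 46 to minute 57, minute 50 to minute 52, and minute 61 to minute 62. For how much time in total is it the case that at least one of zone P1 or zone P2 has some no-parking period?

59 minutes

Merge the first list: minute 1 to minute 15, minute 43 to minute 54, minute 65 to minute 66.
Merge the second list: minute 19 to minute 41, minute 42 to minute 64.
A ∪ B = minute 1 to minute 15, minute 19 to minute 41, minute 42 to minute 64, minute 65 to minute 66.
Total: 14 minutes + 22 minutes + 22 minutes + 1 minute = 59 minutes.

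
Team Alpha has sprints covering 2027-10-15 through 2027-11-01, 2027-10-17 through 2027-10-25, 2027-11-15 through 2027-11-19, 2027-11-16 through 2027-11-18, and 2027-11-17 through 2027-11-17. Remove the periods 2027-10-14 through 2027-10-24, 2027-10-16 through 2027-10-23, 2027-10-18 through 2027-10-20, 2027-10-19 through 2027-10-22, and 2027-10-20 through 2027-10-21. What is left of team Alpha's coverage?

Merge the first list: 2027-10-15 through 2027-11-01, 2027-11-15 through 2027-11-19.
Merge the second list: 2027-10-14 through 2027-10-24.
2027-10-15 through 2027-11-01 \ B = 2027-10-25 through 2027-11-01.
2027-11-15 through 2027-11-19: nothing removed.

2027-10-25 through 2027-11-01, 2027-11-15 through 2027-11-19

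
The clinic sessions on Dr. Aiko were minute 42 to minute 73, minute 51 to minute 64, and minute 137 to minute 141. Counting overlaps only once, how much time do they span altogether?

Merged: minute 42 to minute 73, minute 137 to minute 141.
Lengths: 31 minutes + 4 minutes = 35 minutes.

35 minutes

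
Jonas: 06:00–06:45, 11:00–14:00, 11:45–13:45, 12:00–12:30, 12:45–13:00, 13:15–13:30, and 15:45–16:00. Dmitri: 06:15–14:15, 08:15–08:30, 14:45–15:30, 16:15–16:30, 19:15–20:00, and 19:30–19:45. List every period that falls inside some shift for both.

06:15-06:45, 11:00-14:00

Merge the first list: 06:00-06:45, 11:00-14:00, 15:45-16:00.
Merge the second list: 06:15-14:15, 14:45-15:30, 16:15-16:30, 19:15-20:00.
06:00-06:45 overlaps B on 06:15-06:45.
11:00-14:00 overlaps B on 11:00-14:00.
15:45-16:00 falls entirely outside B.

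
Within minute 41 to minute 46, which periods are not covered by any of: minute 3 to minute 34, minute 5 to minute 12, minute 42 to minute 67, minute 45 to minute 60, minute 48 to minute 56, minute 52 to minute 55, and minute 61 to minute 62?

After merging, the occupied span is minute 3 to minute 34, minute 42 to minute 67.
Gaps within minute 41 to minute 46: minute 41 to minute 42.

minute 41 to minute 42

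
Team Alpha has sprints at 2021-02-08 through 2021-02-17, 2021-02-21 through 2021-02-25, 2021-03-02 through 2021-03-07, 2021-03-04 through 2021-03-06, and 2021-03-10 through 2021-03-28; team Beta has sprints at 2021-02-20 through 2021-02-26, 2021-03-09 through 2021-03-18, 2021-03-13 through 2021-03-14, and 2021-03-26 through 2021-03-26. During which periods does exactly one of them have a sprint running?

2021-02-08 through 2021-02-17, 2021-02-20 through 2021-02-20, 2021-02-26 through 2021-02-26, 2021-03-02 through 2021-03-07, 2021-03-09 through 2021-03-09, 2021-03-19 through 2021-03-25, 2021-03-27 through 2021-03-28

A, merged: 2021-02-08 through 2021-02-17, 2021-02-21 through 2021-02-25, 2021-03-02 through 2021-03-07, 2021-03-10 through 2021-03-28.
B, merged: 2021-02-20 through 2021-02-26, 2021-03-09 through 2021-03-18, 2021-03-26 through 2021-03-26.
Only in the first: 2021-02-08 through 2021-02-17, 2021-03-02 through 2021-03-07, 2021-03-19 through 2021-03-25, 2021-03-27 through 2021-03-28.
Only in the second: 2021-02-20 through 2021-02-20, 2021-02-26 through 2021-02-26, 2021-03-09 through 2021-03-09.
Together these are the periods covered by exactly one.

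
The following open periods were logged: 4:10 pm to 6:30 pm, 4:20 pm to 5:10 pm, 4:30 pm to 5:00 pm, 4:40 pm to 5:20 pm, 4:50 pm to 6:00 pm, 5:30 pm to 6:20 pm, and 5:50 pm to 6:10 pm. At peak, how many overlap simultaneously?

5

Sweep endpoints in order; track running count of active intervals.
Peak of 5 reached at 4:50 pm.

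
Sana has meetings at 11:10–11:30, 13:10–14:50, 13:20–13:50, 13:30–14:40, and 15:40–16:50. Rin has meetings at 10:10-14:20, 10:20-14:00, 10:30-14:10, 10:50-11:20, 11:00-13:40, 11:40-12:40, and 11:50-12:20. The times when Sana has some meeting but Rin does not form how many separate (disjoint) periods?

Merge the first list: 11:10-11:30, 13:10-14:50, 15:40-16:50.
Merge the second list: 10:10-14:20.
A \ B = 14:20-14:50, 15:40-16:50.
That is 2 disjoint pieces.

2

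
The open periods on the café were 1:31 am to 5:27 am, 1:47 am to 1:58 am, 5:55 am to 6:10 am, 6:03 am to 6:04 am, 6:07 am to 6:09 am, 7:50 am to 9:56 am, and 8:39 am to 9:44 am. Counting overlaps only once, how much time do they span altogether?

Merged: 1:31 am–5:27 am, 5:55 am–6:10 am, 7:50 am–9:56 am.
Lengths: 3 h 56 min + 15 min + 2 h 6 min = 6 h 17 min.

6 h 17 min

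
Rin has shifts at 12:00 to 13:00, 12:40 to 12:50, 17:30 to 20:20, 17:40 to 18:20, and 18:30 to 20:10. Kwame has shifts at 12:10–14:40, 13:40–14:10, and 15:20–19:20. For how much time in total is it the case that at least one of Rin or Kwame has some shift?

A, merged: 12:00–13:00, 17:30–20:20.
B, merged: 12:10–14:40, 15:20–19:20.
A ∪ B = 12:00–14:40, 15:20–20:20.
Total: 2 h 40 min + 5 h = 7 h 40 min.

7 h 40 min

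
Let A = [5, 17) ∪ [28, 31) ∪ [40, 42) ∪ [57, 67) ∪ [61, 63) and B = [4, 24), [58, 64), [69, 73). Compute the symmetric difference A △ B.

A, merged: [5, 17), [28, 31), [40, 42), [57, 67).
A \ B = [28, 31), [40, 42), [57, 58), [64, 67).
B \ A = [4, 5), [17, 24), [69, 73).
Union of the two gives the symmetric difference.

[4, 5) ∪ [17, 24) ∪ [28, 31) ∪ [40, 42) ∪ [57, 58) ∪ [64, 67) ∪ [69, 73)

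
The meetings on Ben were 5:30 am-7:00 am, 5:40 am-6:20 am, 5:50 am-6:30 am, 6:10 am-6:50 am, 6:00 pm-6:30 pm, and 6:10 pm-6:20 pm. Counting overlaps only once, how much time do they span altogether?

2 h

Merged: 5:30 am–7:00 am, 6:00 pm–6:30 pm.
Lengths: 1 h 30 min + 30 min = 2 h.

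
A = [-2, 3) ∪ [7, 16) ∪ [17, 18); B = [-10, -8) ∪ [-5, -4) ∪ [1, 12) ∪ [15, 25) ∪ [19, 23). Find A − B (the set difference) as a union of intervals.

[-2, 1) ∪ [12, 15)

B, merged: [-10, -8), [-5, -4), [1, 12), [15, 25).
[-2, 3) \ B = [-2, 1).
[7, 16) \ B = [12, 15).
[17, 18): entirely removed.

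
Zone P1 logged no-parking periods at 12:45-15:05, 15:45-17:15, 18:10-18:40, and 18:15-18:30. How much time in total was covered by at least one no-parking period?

Merged: 12:45-15:05, 15:45-17:15, 18:10-18:40.
Lengths: 2 h 20 min + 1 h 30 min + 30 min = 4 h 20 min.

4 h 20 min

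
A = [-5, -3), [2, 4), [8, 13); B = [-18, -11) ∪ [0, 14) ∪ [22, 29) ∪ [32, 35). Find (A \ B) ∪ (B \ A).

Only in the first: [-5, -3).
Only in the second: [-18, -11), [0, 2), [4, 8), [13, 14), [22, 29), [32, 35).
Together these are the periods covered by exactly one.

[-18, -11) ∪ [-5, -3) ∪ [0, 2) ∪ [4, 8) ∪ [13, 14) ∪ [22, 29) ∪ [32, 35)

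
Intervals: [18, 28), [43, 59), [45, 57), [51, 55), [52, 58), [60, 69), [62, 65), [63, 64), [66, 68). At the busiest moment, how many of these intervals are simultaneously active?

Walk the sorted start/end points keeping a running depth.
The depth first hits 4 at 52.

4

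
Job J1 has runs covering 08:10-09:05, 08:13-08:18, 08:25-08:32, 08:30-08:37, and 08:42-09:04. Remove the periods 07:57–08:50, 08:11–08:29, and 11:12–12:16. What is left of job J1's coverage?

Merge the first list: 08:10–09:05.
Merge the second list: 07:57–08:50, 11:12–12:16.
08:10–09:05 minus B → 08:50–09:05.

08:50–09:05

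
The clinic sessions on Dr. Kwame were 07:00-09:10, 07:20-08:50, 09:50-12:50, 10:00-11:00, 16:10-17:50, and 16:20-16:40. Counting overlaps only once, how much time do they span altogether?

Merged: 07:00-09:10, 09:50-12:50, 16:10-17:50.
Lengths: 2 h 10 min + 3 h + 1 h 40 min = 6 h 50 min.

6 h 50 min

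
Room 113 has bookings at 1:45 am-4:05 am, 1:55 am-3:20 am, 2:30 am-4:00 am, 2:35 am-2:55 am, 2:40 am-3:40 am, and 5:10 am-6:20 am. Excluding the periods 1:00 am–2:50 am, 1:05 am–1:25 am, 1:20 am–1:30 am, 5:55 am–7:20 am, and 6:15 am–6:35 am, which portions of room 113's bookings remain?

2:50 am–4:05 am, 5:10 am–5:55 am

Merge the first list: 1:45 am–4:05 am, 5:10 am–6:20 am.
Merge the second list: 1:00 am–2:50 am, 5:55 am–7:20 am.
1:45 am–4:05 am with B removed leaves 2:50 am–4:05 am.
5:10 am–6:20 am with B removed leaves 5:10 am–5:55 am.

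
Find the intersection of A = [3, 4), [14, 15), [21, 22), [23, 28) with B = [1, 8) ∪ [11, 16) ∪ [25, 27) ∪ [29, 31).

[3, 4) ∪ [14, 15) ∪ [25, 27)

[3, 4) ∩ B → [3, 4).
[14, 15) ∩ B → [14, 15).
[21, 22) meets no B interval.
[23, 28) ∩ B → [25, 27).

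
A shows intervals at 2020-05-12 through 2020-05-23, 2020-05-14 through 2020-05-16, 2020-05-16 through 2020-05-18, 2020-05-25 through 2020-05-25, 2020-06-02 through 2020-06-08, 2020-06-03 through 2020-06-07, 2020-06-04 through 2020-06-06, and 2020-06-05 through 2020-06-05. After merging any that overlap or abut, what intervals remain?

2020-05-12 through 2020-05-23, 2020-05-25 through 2020-05-25, 2020-06-02 through 2020-06-08

2020-05-14 through 2020-05-16 overlaps/touches 2020-05-12 through 2020-05-23 → extend to 2020-05-12 through 2020-05-23.
2020-05-16 through 2020-05-18 overlaps/touches 2020-05-12 through 2020-05-23 → extend to 2020-05-12 through 2020-05-23.
2020-05-25 through 2020-05-25 is disjoint → start new block.
2020-06-02 through 2020-06-08 is disjoint → start new block.
2020-06-03 through 2020-06-07 overlaps/touches 2020-06-02 through 2020-06-08 → extend to 2020-06-02 through 2020-06-08.
2020-06-04 through 2020-06-06 overlaps/touches 2020-06-02 through 2020-06-08 → extend to 2020-06-02 through 2020-06-08.
2020-06-05 through 2020-06-05 overlaps/touches 2020-06-02 through 2020-06-08 → extend to 2020-06-02 through 2020-06-08.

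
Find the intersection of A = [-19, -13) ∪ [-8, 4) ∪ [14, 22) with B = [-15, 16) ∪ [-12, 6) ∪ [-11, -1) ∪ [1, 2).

B, merged: [-15, 16).
[-19, -13) overlaps B on [-15, -13).
[-8, 4) overlaps B on [-8, 4).
[14, 22) overlaps B on [14, 16).

[-15, -13) ∪ [-8, 4) ∪ [14, 16)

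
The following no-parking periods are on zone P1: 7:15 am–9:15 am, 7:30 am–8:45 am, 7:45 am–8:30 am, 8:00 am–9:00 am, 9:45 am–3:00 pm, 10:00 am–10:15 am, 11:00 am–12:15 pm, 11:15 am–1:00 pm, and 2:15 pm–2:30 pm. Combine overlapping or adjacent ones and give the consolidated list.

7:15 am–9:15 am, 9:45 am–3:00 pm

7:30 am–8:45 am overlaps/touches 7:15 am–9:15 am → extend to 7:15 am–9:15 am.
7:45 am–8:30 am overlaps/touches 7:15 am–9:15 am → extend to 7:15 am–9:15 am.
8:00 am–9:00 am overlaps/touches 7:15 am–9:15 am → extend to 7:15 am–9:15 am.
9:45 am–3:00 pm is disjoint → start new block.
10:00 am–10:15 am overlaps/touches 9:45 am–3:00 pm → extend to 9:45 am–3:00 pm.
11:00 am–12:15 pm overlaps/touches 9:45 am–3:00 pm → extend to 9:45 am–3:00 pm.
11:15 am–1:00 pm overlaps/touches 9:45 am–3:00 pm → extend to 9:45 am–3:00 pm.
2:15 pm–2:30 pm overlaps/touches 9:45 am–3:00 pm → extend to 9:45 am–3:00 pm.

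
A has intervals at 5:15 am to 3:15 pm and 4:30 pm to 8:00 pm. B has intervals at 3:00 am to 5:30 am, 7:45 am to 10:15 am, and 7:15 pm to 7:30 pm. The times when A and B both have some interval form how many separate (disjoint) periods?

A ∩ B = 5:15 am–5:30 am, 7:45 am–10:15 am, 7:15 pm–7:30 pm.
That is 3 disjoint pieces.

3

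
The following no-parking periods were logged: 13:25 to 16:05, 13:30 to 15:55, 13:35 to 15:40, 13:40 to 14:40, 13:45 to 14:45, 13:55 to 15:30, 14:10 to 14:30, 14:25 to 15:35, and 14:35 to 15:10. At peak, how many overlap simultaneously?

Walk the sorted start/end points keeping a running depth.
The depth first hits 8 at 14:25.

8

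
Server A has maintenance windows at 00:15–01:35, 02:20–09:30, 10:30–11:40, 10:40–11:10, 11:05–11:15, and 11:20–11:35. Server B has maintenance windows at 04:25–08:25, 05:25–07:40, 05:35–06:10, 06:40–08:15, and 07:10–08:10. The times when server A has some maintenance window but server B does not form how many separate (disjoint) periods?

A, merged: 00:15-01:35, 02:20-09:30, 10:30-11:40.
B, merged: 04:25-08:25.
A \ B = 00:15-01:35, 02:20-04:25, 08:25-09:30, 10:30-11:40.
That is 4 disjoint pieces.

4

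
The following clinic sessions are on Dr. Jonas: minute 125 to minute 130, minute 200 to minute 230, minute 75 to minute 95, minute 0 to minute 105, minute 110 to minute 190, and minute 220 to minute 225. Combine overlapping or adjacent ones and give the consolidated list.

Sort by start: minute 0 to minute 105, minute 75 to minute 95, minute 110 to minute 190, minute 125 to minute 130, minute 200 to minute 230, minute 220 to minute 225.
minute 75 to minute 95 overlaps/touches minute 0 to minute 105 → extend to minute 0 to minute 105.
minute 110 to minute 190 is disjoint → start new block.
minute 125 to minute 130 overlaps/touches minute 110 to minute 190 → extend to minute 110 to minute 190.
minute 200 to minute 230 is disjoint → start new block.
minute 220 to minute 225 overlaps/touches minute 200 to minute 230 → extend to minute 200 to minute 230.

minute 0 to minute 105, minute 110 to minute 190, minute 200 to minute 230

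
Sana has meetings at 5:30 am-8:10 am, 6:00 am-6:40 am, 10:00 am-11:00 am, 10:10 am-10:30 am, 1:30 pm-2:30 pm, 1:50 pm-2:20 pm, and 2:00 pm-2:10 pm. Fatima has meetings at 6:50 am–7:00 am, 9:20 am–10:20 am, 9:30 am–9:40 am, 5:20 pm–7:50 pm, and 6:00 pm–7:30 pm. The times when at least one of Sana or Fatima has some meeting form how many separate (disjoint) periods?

Merge the first list: 5:30 am-8:10 am, 10:00 am-11:00 am, 1:30 pm-2:30 pm.
Merge the second list: 6:50 am-7:00 am, 9:20 am-10:20 am, 5:20 pm-7:50 pm.
A ∪ B = 5:30 am-8:10 am, 9:20 am-11:00 am, 1:30 pm-2:30 pm, 5:20 pm-7:50 pm.
That is 4 disjoint pieces.

4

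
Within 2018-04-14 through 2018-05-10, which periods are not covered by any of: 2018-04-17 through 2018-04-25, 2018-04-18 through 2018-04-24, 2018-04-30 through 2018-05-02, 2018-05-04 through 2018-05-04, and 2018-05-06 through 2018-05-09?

After merging, the occupied span is 2018-04-17 through 2018-04-25, 2018-04-30 through 2018-05-02, 2018-05-04 through 2018-05-04, 2018-05-06 through 2018-05-09.
Gaps within 2018-04-14 through 2018-05-10: 2018-04-14 through 2018-04-16, 2018-04-26 through 2018-04-29, 2018-05-03 through 2018-05-03, 2018-05-05 through 2018-05-05, 2018-05-10 through 2018-05-10.

2018-04-14 through 2018-04-16, 2018-04-26 through 2018-04-29, 2018-05-03 through 2018-05-03, 2018-05-05 through 2018-05-05, 2018-05-10 through 2018-05-10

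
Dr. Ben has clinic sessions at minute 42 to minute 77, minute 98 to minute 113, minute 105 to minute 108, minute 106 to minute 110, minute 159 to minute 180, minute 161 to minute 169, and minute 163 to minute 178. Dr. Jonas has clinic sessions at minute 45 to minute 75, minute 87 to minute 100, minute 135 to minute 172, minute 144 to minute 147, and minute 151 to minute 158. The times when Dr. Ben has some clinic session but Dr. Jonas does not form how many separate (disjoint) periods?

A, merged: minute 42 to minute 77, minute 98 to minute 113, minute 159 to minute 180.
B, merged: minute 45 to minute 75, minute 87 to minute 100, minute 135 to minute 172.
A \ B = minute 42 to minute 45, minute 75 to minute 77, minute 100 to minute 113, minute 172 to minute 180.
That is 4 disjoint pieces.

4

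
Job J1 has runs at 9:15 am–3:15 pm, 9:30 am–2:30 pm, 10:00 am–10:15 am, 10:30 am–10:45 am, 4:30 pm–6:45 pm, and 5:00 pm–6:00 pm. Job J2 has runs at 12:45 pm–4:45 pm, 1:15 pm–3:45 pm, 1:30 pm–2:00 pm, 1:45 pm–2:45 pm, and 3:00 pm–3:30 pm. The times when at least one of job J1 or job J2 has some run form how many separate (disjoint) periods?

A, merged: 9:15 am-3:15 pm, 4:30 pm-6:45 pm.
B, merged: 12:45 pm-4:45 pm.
A ∪ B = 9:15 am-6:45 pm.
That is 1 disjoint piece.

1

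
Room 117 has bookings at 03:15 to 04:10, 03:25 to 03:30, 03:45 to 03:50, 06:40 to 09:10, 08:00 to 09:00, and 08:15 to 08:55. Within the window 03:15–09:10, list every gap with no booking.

04:10–06:40

The merged coverage is 03:15–04:10, 06:40–09:10.
Gaps within 03:15–09:10: 04:10–06:40.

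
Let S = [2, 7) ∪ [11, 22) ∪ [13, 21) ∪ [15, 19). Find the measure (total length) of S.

16

Merged: [2, 7), [11, 22).
Lengths: 5 + 11 = 16.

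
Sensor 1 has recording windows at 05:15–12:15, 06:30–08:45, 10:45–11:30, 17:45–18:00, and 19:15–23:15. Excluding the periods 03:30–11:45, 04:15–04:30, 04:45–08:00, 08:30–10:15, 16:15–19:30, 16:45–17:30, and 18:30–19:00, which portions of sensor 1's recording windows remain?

11:45–12:15, 19:30–23:15

Merge the first list: 05:15–12:15, 17:45–18:00, 19:15–23:15.
Merge the second list: 03:30–11:45, 16:15–19:30.
05:15–12:15 \ B = 11:45–12:15.
17:45–18:00: entirely removed.
19:15–23:15 \ B = 19:30–23:15.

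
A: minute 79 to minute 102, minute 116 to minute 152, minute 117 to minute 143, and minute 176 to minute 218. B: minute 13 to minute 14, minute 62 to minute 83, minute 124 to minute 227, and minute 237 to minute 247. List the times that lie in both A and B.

minute 79 to minute 83, minute 124 to minute 152, minute 176 to minute 218

First set merges to minute 79 to minute 102, minute 116 to minute 152, minute 176 to minute 218.
minute 79 to minute 102 meets the second set on minute 79 to minute 83.
minute 116 to minute 152 meets the second set on minute 124 to minute 152.
minute 176 to minute 218 meets the second set on minute 176 to minute 218.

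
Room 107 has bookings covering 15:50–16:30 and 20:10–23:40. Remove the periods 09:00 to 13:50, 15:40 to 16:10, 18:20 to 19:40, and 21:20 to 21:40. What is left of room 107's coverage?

15:50–16:30 \ B = 16:10–16:30.
20:10–23:40 \ B = 20:10–21:20, 21:40–23:40.

16:10–16:30, 20:10–21:20, 21:40–23:40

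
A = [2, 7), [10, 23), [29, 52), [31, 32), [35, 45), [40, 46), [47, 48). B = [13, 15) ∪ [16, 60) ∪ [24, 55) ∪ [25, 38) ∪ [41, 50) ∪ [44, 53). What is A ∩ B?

Merge the first list: [2, 7), [10, 23), [29, 52).
Merge the second list: [13, 15), [16, 60).
[2, 7) meets no B interval.
[10, 23) ∩ B → [13, 15), [16, 23).
[29, 52) ∩ B → [29, 52).

[13, 15) ∪ [16, 23) ∪ [29, 52)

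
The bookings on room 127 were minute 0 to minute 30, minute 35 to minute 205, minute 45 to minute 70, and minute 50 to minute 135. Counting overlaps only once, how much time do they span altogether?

200 minutes

Merged: minute 0 to minute 30, minute 35 to minute 205.
Lengths: 30 minutes + 170 minutes = 200 minutes.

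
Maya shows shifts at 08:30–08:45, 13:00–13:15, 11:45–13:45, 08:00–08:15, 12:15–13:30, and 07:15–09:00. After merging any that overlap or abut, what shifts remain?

07:15-09:00, 11:45-13:45

Sort by start: 07:15-09:00, 08:00-08:15, 08:30-08:45, 11:45-13:45, 12:15-13:30, 13:00-13:15.
08:00-08:15 overlaps/touches 07:15-09:00 → extend to 07:15-09:00.
08:30-08:45 overlaps/touches 07:15-09:00 → extend to 07:15-09:00.
11:45-13:45 is disjoint → start new block.
12:15-13:30 overlaps/touches 11:45-13:45 → extend to 11:45-13:45.
13:00-13:15 overlaps/touches 11:45-13:45 → extend to 11:45-13:45.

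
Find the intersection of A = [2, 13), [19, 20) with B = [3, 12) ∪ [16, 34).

[2, 13) ∩ B → [3, 12).
[19, 20) ∩ B → [19, 20).

[3, 12) ∪ [19, 20)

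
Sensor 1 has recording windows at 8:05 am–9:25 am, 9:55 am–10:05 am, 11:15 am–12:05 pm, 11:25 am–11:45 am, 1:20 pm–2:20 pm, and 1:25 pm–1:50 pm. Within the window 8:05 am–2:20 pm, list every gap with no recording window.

9:25 am-9:55 am, 10:05 am-11:15 am, 12:05 pm-1:20 pm

The merged coverage is 8:05 am-9:25 am, 9:55 am-10:05 am, 11:15 am-12:05 pm, 1:20 pm-2:20 pm.
Complement within 8:05 am-2:20 pm: 9:25 am-9:55 am, 10:05 am-11:15 am, 12:05 pm-1:20 pm.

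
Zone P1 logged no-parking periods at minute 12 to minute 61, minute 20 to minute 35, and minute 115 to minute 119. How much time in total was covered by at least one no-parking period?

Merged: minute 12 to minute 61, minute 115 to minute 119.
Lengths: 49 minutes + 4 minutes = 53 minutes.

53 minutes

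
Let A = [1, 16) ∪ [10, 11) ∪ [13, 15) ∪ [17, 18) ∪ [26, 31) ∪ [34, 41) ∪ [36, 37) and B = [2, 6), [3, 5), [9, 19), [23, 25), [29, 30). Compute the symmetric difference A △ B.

First set merges to [1, 16), [17, 18), [26, 31), [34, 41).
Second set merges to [2, 6), [9, 19), [23, 25), [29, 30).
Only in the first: [1, 2), [6, 9), [26, 29), [30, 31), [34, 41).
Only in the second: [16, 17), [18, 19), [23, 25).
Together these are the periods covered by exactly one.

[1, 2) ∪ [6, 9) ∪ [16, 17) ∪ [18, 19) ∪ [23, 25) ∪ [26, 29) ∪ [30, 31) ∪ [34, 41)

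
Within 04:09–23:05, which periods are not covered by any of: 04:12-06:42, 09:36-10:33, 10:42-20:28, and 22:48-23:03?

04:09–04:12, 06:42–09:36, 10:33–10:42, 20:28–22:48, 23:03–23:05

The merged coverage is 04:12–06:42, 09:36–10:33, 10:42–20:28, 22:48–23:03.
Uncovered inside 04:09–23:05: 04:09–04:12, 06:42–09:36, 10:33–10:42, 20:28–22:48, 23:03–23:05.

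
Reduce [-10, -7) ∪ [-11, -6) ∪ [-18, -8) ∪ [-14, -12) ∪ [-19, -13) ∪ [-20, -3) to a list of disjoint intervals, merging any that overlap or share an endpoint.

[-20, -3)

Sort by start: [-20, -3), [-19, -13), [-18, -8), [-14, -12), [-11, -6), [-10, -7).
[-19, -13) overlaps/touches [-20, -3) → extend to [-20, -3).
[-18, -8) overlaps/touches [-20, -3) → extend to [-20, -3).
[-14, -12) overlaps/touches [-20, -3) → extend to [-20, -3).
[-11, -6) overlaps/touches [-20, -3) → extend to [-20, -3).
[-10, -7) overlaps/touches [-20, -3) → extend to [-20, -3).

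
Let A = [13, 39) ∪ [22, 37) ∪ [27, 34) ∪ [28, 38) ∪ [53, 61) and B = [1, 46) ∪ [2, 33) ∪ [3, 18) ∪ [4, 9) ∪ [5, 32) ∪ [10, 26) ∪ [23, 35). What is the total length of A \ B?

Merge the first list: [13, 39), [53, 61).
Merge the second list: [1, 46).
A \ B = [53, 61).
Total: 8.

8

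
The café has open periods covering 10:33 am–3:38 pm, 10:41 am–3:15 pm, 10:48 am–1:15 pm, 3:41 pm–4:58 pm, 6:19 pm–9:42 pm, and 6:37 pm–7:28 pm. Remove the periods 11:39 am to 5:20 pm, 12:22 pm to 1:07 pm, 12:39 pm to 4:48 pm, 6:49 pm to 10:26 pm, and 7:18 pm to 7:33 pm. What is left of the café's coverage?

First set merges to 10:33 am–3:38 pm, 3:41 pm–4:58 pm, 6:19 pm–9:42 pm.
Second set merges to 11:39 am–5:20 pm, 6:49 pm–10:26 pm.
10:33 am–3:38 pm minus B → 10:33 am–11:39 am.
3:41 pm–4:58 pm: fully covered by B → removed.
6:19 pm–9:42 pm minus B → 6:19 pm–6:49 pm.

10:33 am–11:39 am, 6:19 pm–6:49 pm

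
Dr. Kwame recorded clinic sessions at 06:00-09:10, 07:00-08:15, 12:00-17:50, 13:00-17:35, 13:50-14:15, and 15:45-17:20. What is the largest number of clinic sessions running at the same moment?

Walk the sorted start/end points keeping a running depth.
The depth first hits 3 at 13:50.

3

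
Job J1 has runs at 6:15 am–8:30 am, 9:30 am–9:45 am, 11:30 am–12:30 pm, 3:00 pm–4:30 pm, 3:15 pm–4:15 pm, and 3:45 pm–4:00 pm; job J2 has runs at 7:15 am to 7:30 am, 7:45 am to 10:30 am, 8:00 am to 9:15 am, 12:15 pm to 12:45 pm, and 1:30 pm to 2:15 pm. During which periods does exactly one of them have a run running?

6:15 am–7:15 am, 7:30 am–7:45 am, 8:30 am–9:30 am, 9:45 am–10:30 am, 11:30 am–12:15 pm, 12:30 pm–12:45 pm, 1:30 pm–2:15 pm, 3:00 pm–4:30 pm

First set merges to 6:15 am–8:30 am, 9:30 am–9:45 am, 11:30 am–12:30 pm, 3:00 pm–4:30 pm.
Second set merges to 7:15 am–7:30 am, 7:45 am–10:30 am, 12:15 pm–12:45 pm, 1:30 pm–2:15 pm.
A \ B = 6:15 am–7:15 am, 7:30 am–7:45 am, 11:30 am–12:15 pm, 3:00 pm–4:30 pm.
B \ A = 8:30 am–9:30 am, 9:45 am–10:30 am, 12:30 pm–12:45 pm, 1:30 pm–2:15 pm.
Union of the two gives the symmetric difference.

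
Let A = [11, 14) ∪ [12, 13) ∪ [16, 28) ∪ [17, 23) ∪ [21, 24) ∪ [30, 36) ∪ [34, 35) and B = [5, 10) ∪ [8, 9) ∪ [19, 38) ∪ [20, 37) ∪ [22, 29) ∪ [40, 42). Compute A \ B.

[11, 14) ∪ [16, 19)

First set merges to [11, 14), [16, 28), [30, 36).
Second set merges to [5, 10), [19, 38), [40, 42).
[11, 14): no B overlap → unchanged.
[16, 28) minus B → [16, 19).
[30, 36): fully covered by B → removed.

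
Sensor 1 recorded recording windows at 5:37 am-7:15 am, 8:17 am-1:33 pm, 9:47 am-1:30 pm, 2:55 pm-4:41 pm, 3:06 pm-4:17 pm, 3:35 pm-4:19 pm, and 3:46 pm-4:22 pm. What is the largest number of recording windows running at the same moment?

4

Sweep endpoints in order; track running count of active intervals.
Peak of 4 reached at 3:46 pm.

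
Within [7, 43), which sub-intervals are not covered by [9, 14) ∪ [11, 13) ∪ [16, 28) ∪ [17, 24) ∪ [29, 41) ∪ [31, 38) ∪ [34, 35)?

Covered (merged): [9, 14), [16, 28), [29, 41).
Gaps within [7, 43): [7, 9), [14, 16), [28, 29), [41, 43).

[7, 9) ∪ [14, 16) ∪ [28, 29) ∪ [41, 43)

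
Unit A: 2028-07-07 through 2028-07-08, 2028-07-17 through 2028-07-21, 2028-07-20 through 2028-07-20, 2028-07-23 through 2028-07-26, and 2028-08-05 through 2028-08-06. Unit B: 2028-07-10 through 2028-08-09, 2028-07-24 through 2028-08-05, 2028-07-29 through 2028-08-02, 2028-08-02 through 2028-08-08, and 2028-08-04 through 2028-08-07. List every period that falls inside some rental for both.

Merge the first list: 2028-07-07 through 2028-07-08, 2028-07-17 through 2028-07-21, 2028-07-23 through 2028-07-26, 2028-08-05 through 2028-08-06.
Merge the second list: 2028-07-10 through 2028-08-09.
2028-07-07 through 2028-07-08: no overlap with the second set.
2028-07-17 through 2028-07-21 meets the second set on 2028-07-17 through 2028-07-21.
2028-07-23 through 2028-07-26 meets the second set on 2028-07-23 through 2028-07-26.
2028-08-05 through 2028-08-06 meets the second set on 2028-08-05 through 2028-08-06.

2028-07-17 through 2028-07-21, 2028-07-23 through 2028-07-26, 2028-08-05 through 2028-08-06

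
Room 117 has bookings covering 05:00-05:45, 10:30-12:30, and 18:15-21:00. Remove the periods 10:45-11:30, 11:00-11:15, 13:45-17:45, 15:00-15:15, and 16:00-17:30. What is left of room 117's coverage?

05:00–05:45, 10:30–10:45, 11:30–12:30, 18:15–21:00

B, merged: 10:45–11:30, 13:45–17:45.
05:00–05:45 is untouched.
10:30–12:30 with B removed leaves 10:30–10:45, 11:30–12:30.
18:15–21:00 is untouched.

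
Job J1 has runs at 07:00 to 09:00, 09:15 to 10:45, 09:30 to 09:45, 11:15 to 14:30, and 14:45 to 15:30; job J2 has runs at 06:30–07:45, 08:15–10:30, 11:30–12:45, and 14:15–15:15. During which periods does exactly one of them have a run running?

A, merged: 07:00–09:00, 09:15–10:45, 11:15–14:30, 14:45–15:30.
Only in the first: 07:45–08:15, 10:30–10:45, 11:15–11:30, 12:45–14:15, 15:15–15:30.
Only in the second: 06:30–07:00, 09:00–09:15, 14:30–14:45.
Together these are the periods covered by exactly one.

06:30–07:00, 07:45–08:15, 09:00–09:15, 10:30–10:45, 11:15–11:30, 12:45–14:15, 14:30–14:45, 15:15–15:30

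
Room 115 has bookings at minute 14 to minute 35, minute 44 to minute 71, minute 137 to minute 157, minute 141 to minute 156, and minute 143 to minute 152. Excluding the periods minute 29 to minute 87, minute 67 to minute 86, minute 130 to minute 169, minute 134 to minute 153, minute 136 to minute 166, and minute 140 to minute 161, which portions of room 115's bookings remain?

A, merged: minute 14 to minute 35, minute 44 to minute 71, minute 137 to minute 157.
B, merged: minute 29 to minute 87, minute 130 to minute 169.
minute 14 to minute 35 \ B = minute 14 to minute 29.
minute 44 to minute 71: entirely removed.
minute 137 to minute 157: entirely removed.

minute 14 to minute 29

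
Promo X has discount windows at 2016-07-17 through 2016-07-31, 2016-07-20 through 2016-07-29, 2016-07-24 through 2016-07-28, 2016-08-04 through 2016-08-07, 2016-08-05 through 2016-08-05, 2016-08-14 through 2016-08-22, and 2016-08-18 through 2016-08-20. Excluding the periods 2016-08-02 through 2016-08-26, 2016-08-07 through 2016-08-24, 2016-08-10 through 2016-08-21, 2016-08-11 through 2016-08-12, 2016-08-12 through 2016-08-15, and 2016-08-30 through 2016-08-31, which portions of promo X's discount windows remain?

2016-07-17 through 2016-07-31

Merge the first list: 2016-07-17 through 2016-07-31, 2016-08-04 through 2016-08-07, 2016-08-14 through 2016-08-22.
Merge the second list: 2016-08-02 through 2016-08-26, 2016-08-30 through 2016-08-31.
2016-07-17 through 2016-07-31: no B overlap → unchanged.
2016-08-04 through 2016-08-07: fully covered by B → removed.
2016-08-14 through 2016-08-22: fully covered by B → removed.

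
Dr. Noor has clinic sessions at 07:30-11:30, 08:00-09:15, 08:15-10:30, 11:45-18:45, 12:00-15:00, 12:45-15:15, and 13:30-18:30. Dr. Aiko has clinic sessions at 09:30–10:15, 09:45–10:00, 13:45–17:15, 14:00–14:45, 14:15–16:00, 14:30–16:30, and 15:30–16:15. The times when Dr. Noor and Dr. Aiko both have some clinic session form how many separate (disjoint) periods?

2

Merge the first list: 07:30-11:30, 11:45-18:45.
Merge the second list: 09:30-10:15, 13:45-17:15.
A ∩ B = 09:30-10:15, 13:45-17:15.
That is 2 disjoint pieces.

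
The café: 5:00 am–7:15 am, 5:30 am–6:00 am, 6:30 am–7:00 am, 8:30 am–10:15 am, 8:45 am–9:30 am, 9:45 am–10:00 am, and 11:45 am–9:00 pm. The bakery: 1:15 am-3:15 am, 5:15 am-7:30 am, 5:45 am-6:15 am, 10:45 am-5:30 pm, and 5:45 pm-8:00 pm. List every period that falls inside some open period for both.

5:15 am–7:15 am, 11:45 am–5:30 pm, 5:45 pm–8:00 pm

A, merged: 5:00 am–7:15 am, 8:30 am–10:15 am, 11:45 am–9:00 pm.
B, merged: 1:15 am–3:15 am, 5:15 am–7:30 am, 10:45 am–5:30 pm, 5:45 pm–8:00 pm.
5:00 am–7:15 am ∩ B → 5:15 am–7:15 am.
8:30 am–10:15 am meets no B interval.
11:45 am–9:00 pm ∩ B → 11:45 am–5:30 pm, 5:45 pm–8:00 pm.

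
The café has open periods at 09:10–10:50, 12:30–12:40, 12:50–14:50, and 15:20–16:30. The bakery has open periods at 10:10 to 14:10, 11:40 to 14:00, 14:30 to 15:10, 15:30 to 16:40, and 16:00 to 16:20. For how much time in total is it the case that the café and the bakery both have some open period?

Second set merges to 10:10–14:10, 14:30–15:10, 15:30–16:40.
A ∩ B = 10:10–10:50, 12:30–12:40, 12:50–14:10, 14:30–14:50, 15:30–16:30.
Total: 40 min + 10 min + 1 h 20 min + 20 min + 1 h = 3 h 30 min.

3 h 30 min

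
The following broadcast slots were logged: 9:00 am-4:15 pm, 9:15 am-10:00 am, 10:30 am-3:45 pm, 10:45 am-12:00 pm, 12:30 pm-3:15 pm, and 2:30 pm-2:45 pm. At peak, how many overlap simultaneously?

Sweep endpoints in order; track running count of active intervals.
Peak of 4 reached at 2:30 pm.

4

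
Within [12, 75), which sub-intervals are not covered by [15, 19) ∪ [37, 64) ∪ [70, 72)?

The merged coverage is [15, 19), [37, 64), [70, 72).
Uncovered inside [12, 75): [12, 15), [19, 37), [64, 70), [72, 75).

[12, 15) ∪ [19, 37) ∪ [64, 70) ∪ [72, 75)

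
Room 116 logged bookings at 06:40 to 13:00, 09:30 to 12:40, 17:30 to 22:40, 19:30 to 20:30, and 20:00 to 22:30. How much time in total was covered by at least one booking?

Merged: 06:40–13:00, 17:30–22:40.
Lengths: 6 h 20 min + 5 h 10 min = 11 h 30 min.

11 h 30 min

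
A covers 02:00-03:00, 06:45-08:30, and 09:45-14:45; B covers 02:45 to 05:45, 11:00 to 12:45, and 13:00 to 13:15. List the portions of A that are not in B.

02:00-02:45, 06:45-08:30, 09:45-11:00, 12:45-13:00, 13:15-14:45

02:00-03:00 with B removed leaves 02:00-02:45.
06:45-08:30 is untouched.
09:45-14:45 with B removed leaves 09:45-11:00, 12:45-13:00, 13:15-14:45.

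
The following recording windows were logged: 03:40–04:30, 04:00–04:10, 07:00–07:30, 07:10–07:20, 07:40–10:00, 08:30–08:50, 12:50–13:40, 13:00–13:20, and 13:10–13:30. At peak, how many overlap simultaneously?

Sweep endpoints in order; track running count of active intervals.
Peak of 3 reached at 13:10.

3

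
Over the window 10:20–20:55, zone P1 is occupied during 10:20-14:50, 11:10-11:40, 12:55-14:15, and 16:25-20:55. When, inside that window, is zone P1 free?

Covered (merged): 10:20–14:50, 16:25–20:55.
Complement within 10:20–20:55: 14:50–16:25.

14:50–16:25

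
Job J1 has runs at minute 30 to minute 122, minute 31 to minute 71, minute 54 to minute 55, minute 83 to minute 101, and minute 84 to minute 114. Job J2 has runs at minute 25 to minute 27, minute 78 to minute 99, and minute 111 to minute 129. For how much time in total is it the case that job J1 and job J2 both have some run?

Merge the first list: minute 30 to minute 122.
A ∩ B = minute 78 to minute 99, minute 111 to minute 122.
Total: 21 minutes + 11 minutes = 32 minutes.

32 minutes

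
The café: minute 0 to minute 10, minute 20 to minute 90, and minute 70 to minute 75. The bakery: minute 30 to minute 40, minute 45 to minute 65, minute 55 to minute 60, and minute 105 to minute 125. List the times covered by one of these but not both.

Merge the first list: minute 0 to minute 10, minute 20 to minute 90.
Merge the second list: minute 30 to minute 40, minute 45 to minute 65, minute 105 to minute 125.
Only in the first: minute 0 to minute 10, minute 20 to minute 30, minute 40 to minute 45, minute 65 to minute 90.
Only in the second: minute 105 to minute 125.
Together these are the periods covered by exactly one.

minute 0 to minute 10, minute 20 to minute 30, minute 40 to minute 45, minute 65 to minute 90, minute 105 to minute 125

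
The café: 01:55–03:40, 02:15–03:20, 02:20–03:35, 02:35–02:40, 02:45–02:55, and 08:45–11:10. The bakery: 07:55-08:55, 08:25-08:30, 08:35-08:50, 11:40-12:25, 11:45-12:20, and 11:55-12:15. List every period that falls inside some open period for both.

08:45–08:55

First set merges to 01:55–03:40, 08:45–11:10.
Second set merges to 07:55–08:55, 11:40–12:25.
01:55–03:40 falls entirely outside B.
08:45–11:10 overlaps B on 08:45–08:55.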